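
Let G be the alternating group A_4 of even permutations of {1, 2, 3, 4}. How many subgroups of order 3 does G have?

|G| = 12 and 3 | 12, so subgroups of order 3 are possible by Lagrange.
The subgroups of order 3 are: {e, (1 2 3), (1 3 2)}; {e, (1 2 4), (1 4 2)}; {e, (1 3 4), (1 4 3)}; {e, (2 3 4), (2 4 3)}.
So G has 4 subgroups of order 3.

4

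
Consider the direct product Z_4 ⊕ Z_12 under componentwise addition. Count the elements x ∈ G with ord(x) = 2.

3

An element (a,b) has order lcm(ord(a), ord(b)); count pairs with lcm equal to 2.
Enumerating gives 3 such elements.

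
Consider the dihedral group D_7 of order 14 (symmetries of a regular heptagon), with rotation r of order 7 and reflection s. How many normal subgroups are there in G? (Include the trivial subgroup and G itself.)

G has 10 subgroups. Checking conjugation-invariance by order — order 1: 1/1 normal; order 2: 0/7 normal; order 7: 1/1 normal; order 14: 1/1 normal.
Total normal subgroups: 3.

3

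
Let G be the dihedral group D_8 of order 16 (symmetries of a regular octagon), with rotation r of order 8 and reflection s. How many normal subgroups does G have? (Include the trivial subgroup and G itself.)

G has 19 subgroups. Checking conjugation-invariance by order — order 1: 1/1 normal; order 2: 1/9 normal; order 4: 1/5 normal; order 8: 3/3 normal; order 16: 1/1 normal.
Total normal subgroups: 7.

7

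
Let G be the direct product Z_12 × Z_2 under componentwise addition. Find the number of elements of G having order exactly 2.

An element (a,b) has order lcm(ord(a), ord(b)); count pairs with lcm equal to 2.
Enumerating gives 3 such elements.

3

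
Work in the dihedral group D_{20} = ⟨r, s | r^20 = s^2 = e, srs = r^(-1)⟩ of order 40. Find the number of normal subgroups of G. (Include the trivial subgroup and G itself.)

G has 48 subgroups. Checking conjugation-invariance by order — order 1: 1/1 normal; order 2: 1/21 normal; order 4: 1/11 normal; order 5: 1/1 normal; order 8: 0/5 normal; order 10: 1/5 normal; order 20: 3/3 normal; order 40: 1/1 normal.
Total normal subgroups: 9.

9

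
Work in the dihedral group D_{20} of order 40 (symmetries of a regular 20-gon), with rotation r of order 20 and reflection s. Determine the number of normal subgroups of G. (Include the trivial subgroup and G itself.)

9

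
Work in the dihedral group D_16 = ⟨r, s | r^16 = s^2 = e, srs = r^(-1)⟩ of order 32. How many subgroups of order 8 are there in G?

5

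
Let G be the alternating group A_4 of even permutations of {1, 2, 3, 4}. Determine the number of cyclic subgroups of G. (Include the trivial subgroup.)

8

Each element a generates a cyclic subgroup ⟨a⟩; distinct elements may generate the same one (a cyclic group of order d has φ(d) generators).
Cyclic subgroups by order — order 1: 1; order 2: 3; order 3: 4.
Total: 8.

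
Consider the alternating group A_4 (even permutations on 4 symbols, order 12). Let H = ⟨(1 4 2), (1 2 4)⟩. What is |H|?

3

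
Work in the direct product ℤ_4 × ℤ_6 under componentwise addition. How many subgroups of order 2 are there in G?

|G| = 24 and 2 | 24, so subgroups of order 2 are possible by Lagrange.
The subgroups of order 2 are: {(0,0), (0,3)}; {(0,0), (2,0)}; {(0,0), (2,3)}.
So G has 3 subgroups of order 2.

3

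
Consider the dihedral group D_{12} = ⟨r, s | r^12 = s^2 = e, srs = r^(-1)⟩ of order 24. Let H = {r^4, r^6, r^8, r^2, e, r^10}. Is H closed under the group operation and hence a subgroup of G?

|H| = 6 divides |G| = 24, consistent with Lagrange.
H contains the identity, every element's inverse is in H, and H is closed under ·: it is a subgroup.
In fact H = ⟨r^10⟩.

Yes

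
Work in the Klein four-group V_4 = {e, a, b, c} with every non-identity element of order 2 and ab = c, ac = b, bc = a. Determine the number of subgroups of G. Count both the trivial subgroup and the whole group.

|G| = 4, so by Lagrange every subgroup order divides 4. Divisors: 1, 2, 4.
Subgroups by order — order 1: 1; order 2: 3; order 4: 1.
Total: 1 + 3 + 1 = 5.

5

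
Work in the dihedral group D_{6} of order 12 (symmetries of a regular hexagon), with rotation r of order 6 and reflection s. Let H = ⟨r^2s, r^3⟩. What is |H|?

|⟨r^2s⟩| = 2 and |⟨r^3⟩| = 2, so |H| is a multiple of lcm(2, 2) = 2 and divides |G| = 12.
Closing under the operation: H = {e, r^3, r^2s, r^5s}, so |H| = 4.

4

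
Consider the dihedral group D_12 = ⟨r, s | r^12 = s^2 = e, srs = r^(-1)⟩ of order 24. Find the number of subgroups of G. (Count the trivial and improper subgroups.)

|G| = 24, so by Lagrange every subgroup order divides 24. Divisors: 1, 2, 3, 4, 6, 8, 12, 24.
Subgroups by order — order 1: 1; order 2: 13; order 3: 1; order 4: 7; order 6: 5; order 8: 3; order 12: 3; order 24: 1.
Total: 1 + 13 + 1 + 7 + 5 + 3 + 3 + 1 = 34.

34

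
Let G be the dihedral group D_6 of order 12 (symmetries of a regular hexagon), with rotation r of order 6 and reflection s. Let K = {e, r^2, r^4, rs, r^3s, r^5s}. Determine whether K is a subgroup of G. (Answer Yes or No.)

Yes

|K| = 6 divides |G| = 12, consistent with Lagrange.
K contains the identity, every element's inverse is in K, and K is closed under ·: it is a subgroup.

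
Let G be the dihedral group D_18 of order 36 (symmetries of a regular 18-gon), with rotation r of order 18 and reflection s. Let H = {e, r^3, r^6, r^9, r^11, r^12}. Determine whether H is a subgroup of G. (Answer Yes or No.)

r^11 ∈ H but its inverse r^7 ∉ H, so H is not a subgroup.

No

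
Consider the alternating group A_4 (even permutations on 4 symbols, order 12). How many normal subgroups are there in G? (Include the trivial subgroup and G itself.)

G has 10 subgroups. Checking conjugation-invariance by order — order 1: 1/1 normal; order 2: 0/3 normal; order 3: 0/4 normal; order 4: 1/1 normal; order 12: 1/1 normal.
Total normal subgroups: 3.

3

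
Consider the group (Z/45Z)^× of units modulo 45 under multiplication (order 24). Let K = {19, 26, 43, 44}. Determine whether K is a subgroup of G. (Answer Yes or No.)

The identity 1 ∉ K, so K is not a subgroup.

No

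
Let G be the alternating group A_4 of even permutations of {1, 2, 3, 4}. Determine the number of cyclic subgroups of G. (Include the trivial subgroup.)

Group the elements of G by the cyclic subgroup they generate; each cyclic subgroup of order d accounts for φ(d) elements.
Cyclic subgroups by order — order 1: 1; order 2: 3; order 3: 4.
Total: 8.

8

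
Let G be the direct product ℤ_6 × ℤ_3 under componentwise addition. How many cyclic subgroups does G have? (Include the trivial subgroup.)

10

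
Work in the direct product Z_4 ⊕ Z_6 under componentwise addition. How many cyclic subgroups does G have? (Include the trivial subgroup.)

12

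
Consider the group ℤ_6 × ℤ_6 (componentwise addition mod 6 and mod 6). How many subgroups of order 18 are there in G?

3

|G| = 36 and 18 | 36, so subgroups of order 18 are possible by Lagrange.
The subgroups of order 18 are: {(0,0), (0,1), (0,2), (0,3), (0,4), (0,5), (2,0), (2,1), (2,2), (2,3), (2,4), (2,5), (4,0), (4,1), (4,2), (4,3), (4,4), (4,5)}; {(0,0), (0,2), (0,4), (1,0), (1,2), (1,4), (2,0), (2,2), (2,4), (3,0), (3,2), (3,4), (4,0), (4,2), (4,4), (5,0), (5,2), (5,4)}; {(0,0), (0,2), (0,4), (1,1), (1,3), (1,5), (2,0), (2,2), (2,4), (3,1), (3,3), (3,5), (4,0), (4,2), (4,4), (5,1), (5,3), (5,5)}.
So G has 3 subgroups of order 18.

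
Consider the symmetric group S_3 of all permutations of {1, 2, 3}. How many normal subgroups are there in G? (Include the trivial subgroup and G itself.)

G has 6 subgroups. Checking conjugation-invariance by order — order 1: 1/1 normal; order 2: 0/3 normal; order 3: 1/1 normal; order 6: 1/1 normal.
Total normal subgroups: 3.

3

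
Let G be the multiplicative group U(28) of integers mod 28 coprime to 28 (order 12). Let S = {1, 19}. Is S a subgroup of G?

No

19 ∈ S but its inverse 3 ∉ S, so S is not a subgroup.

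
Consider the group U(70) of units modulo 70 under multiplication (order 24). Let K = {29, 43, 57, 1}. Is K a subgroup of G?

Yes

|K| = 4 divides |G| = 24, consistent with Lagrange.
K contains the identity, every element's inverse is in K, and K is closed under ·: it is a subgroup.
In fact K = ⟨43⟩.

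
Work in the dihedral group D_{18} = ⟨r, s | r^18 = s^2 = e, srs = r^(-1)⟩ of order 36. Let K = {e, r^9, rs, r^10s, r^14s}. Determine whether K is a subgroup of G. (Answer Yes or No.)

|K| = 5 does not divide |G| = 36, so by Lagrange K is not a subgroup.

No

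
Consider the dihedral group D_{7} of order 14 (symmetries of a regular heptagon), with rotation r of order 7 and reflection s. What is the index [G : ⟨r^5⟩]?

|⟨r^5⟩| = 7 and |G| = 14.
By Lagrange, [G : H] = |G|/|H| = 14/7 = 2.

2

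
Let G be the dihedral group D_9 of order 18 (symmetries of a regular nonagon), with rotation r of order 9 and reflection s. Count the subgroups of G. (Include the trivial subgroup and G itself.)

16

|G| = 18, so by Lagrange every subgroup order divides 18. Divisors: 1, 2, 3, 6, 9, 18.
Subgroups by order — order 1: 1; order 2: 9; order 3: 1; order 6: 3; order 9: 1; order 18: 1.
Total: 1 + 9 + 1 + 3 + 1 + 1 = 16.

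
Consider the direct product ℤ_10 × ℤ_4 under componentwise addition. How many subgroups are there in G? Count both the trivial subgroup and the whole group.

16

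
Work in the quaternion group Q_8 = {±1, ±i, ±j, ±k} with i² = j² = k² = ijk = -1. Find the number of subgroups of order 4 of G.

3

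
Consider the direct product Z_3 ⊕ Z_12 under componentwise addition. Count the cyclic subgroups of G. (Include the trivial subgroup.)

A cyclic subgroup of order d is generated by each of its φ(d) elements of order d, so the cyclic subgroups of order d number (#elements of order d)/φ(d).
Cyclic subgroups by order — order 1: 1; order 2: 1; order 3: 4; order 4: 1; order 6: 4; order 12: 4.
Total: 15.

15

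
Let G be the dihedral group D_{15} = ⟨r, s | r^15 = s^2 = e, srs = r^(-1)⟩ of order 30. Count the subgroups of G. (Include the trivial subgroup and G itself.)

28

|G| = 30, so by Lagrange every subgroup order divides 30. Divisors: 1, 2, 3, 5, 6, 10, 15, 30.
Subgroups by order — order 1: 1; order 2: 15; order 3: 1; order 5: 1; order 6: 5; order 10: 3; order 15: 1; order 30: 1.
Total: 1 + 15 + 1 + 1 + 5 + 3 + 1 + 1 = 28.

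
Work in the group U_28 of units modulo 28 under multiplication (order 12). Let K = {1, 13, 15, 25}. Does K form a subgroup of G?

No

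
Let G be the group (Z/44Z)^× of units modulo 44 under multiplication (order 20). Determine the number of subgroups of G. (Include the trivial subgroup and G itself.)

10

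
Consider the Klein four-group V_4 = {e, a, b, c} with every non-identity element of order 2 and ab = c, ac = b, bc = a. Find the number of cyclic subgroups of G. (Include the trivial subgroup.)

Each element a generates a cyclic subgroup ⟨a⟩; distinct elements may generate the same one (a cyclic group of order d has φ(d) generators).
Cyclic subgroups by order — order 1: 1; order 2: 3.
Total: 4.

4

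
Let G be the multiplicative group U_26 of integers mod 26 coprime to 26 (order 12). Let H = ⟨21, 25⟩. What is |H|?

|⟨21⟩| = 4 and |⟨25⟩| = 2, so |H| is a multiple of lcm(4, 2) = 4 and divides |G| = 12.
Closing under the operation: H = {1, 5, 21, 25}, so |H| = 4.

4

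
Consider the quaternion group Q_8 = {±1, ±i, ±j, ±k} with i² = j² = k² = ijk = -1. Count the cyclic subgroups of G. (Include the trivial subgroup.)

Group the elements of G by the cyclic subgroup they generate; each cyclic subgroup of order d accounts for φ(d) elements.
Cyclic subgroups by order — order 1: 1; order 2: 1; order 4: 3.
Total: 5.

5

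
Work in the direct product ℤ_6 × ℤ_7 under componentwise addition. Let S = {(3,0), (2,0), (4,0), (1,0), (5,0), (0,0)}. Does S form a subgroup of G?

|S| = 6 divides |G| = 42, consistent with Lagrange.
S contains the identity, every element's inverse is in S, and S is closed under +: it is a subgroup.
In fact S = ⟨(5,0)⟩.

Yes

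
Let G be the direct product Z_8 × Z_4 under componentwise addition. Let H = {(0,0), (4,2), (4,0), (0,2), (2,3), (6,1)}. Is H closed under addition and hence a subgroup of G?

|H| = 6 does not divide |G| = 32, so by Lagrange H is not a subgroup.

No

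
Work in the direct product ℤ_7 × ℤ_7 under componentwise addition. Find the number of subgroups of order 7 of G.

|G| = 49 and 7 | 49, so subgroups of order 7 are possible by Lagrange.
The subgroups of order 7 are: {(0,0), (0,1), (0,2), (0,3), (0,4), (0,5), (0,6)}; {(0,0), (1,0), (2,0), (3,0), (4,0), (5,0), (6,0)}; {(0,0), (1,1), (2,2), (3,3), (4,4), (5,5), (6,6)}; {(0,0), (1,2), (2,4), (3,6), (4,1), (5,3), (6,5)}; … (8 in all).
So G has 8 subgroups of order 7.

8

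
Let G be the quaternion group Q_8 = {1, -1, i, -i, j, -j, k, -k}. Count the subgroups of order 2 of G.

|G| = 8 and 2 | 8, so subgroups of order 2 are possible by Lagrange.
The subgroups of order 2 are: {1, -1}.
So G has 1 subgroup of order 2.

1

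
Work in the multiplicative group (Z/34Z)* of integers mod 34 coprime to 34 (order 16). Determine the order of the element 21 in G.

4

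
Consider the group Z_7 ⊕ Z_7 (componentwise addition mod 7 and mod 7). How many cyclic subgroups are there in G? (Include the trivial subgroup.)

A cyclic subgroup of order d is generated by each of its φ(d) elements of order d, so the cyclic subgroups of order d number (#elements of order d)/φ(d).
Cyclic subgroups by order — order 1: 1; order 7: 8.
Total: 9.

9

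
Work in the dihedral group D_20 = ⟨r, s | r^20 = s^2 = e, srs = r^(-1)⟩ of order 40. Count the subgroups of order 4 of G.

|G| = 40 and 4 | 40, so subgroups of order 4 are possible by Lagrange.
The subgroups of order 4 are: {e, r^10, s, r^10s}; {e, r^10, rs, r^11s}; {e, r^10, r^2s, r^12s}; {e, r^10, r^3s, r^13s}; … (11 in all).
So G has 11 subgroups of order 4.

11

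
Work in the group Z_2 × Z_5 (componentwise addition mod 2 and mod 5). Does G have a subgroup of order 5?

Yes

5 | 10. A subgroup of order 5 is {(0,0), (0,1), (0,2), (0,3), (0,4)}.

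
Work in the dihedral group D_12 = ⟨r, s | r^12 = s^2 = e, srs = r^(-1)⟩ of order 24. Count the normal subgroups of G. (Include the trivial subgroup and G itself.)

9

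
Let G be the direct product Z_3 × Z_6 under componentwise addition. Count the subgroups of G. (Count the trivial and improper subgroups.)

|G| = 18, so by Lagrange every subgroup order divides 18. Divisors: 1, 2, 3, 6, 9, 18.
Subgroups by order — order 1: 1; order 2: 1; order 3: 4; order 6: 4; order 9: 1; order 18: 1.
Total: 1 + 1 + 4 + 4 + 1 + 1 = 12.

12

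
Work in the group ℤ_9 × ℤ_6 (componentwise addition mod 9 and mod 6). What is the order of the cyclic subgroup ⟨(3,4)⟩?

The order of (3,4) in Z_9 × Z_6 is lcm(ord(3) in Z_9, ord(4) in Z_6).
ord(3) = 3 and ord(4) = 3, so |⟨(3,4)⟩| = lcm(3, 3) = 3.

3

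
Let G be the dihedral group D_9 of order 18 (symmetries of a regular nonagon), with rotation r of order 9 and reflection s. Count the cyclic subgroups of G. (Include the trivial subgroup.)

A cyclic subgroup of order d is generated by each of its φ(d) elements of order d, so the cyclic subgroups of order d number (#elements of order d)/φ(d).
Cyclic subgroups by order — order 1: 1; order 2: 9; order 3: 1; order 9: 1.
Total: 12.

12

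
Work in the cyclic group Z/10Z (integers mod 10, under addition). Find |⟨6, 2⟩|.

|⟨6⟩| = 5 and |⟨2⟩| = 5, so |H| is a multiple of lcm(5, 5) = 5 and divides |G| = 10.
Closing under the operation: H = {0, 2, 4, 6, 8}, so |H| = 5.

5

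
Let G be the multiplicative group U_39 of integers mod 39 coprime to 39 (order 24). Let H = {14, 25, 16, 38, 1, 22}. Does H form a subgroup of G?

No

Closure fails: 16 · 38 = 23 ∉ H. So H is not a subgroup.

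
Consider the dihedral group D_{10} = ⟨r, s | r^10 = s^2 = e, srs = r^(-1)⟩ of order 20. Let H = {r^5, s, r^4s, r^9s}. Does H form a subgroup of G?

No

The identity e ∉ H, so H is not a subgroup.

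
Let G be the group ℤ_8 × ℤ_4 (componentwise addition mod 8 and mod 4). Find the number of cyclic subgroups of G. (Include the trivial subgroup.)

14

A cyclic subgroup of order d is generated by each of its φ(d) elements of order d, so the cyclic subgroups of order d number (#elements of order d)/φ(d).
Cyclic subgroups by order — order 1: 1; order 2: 3; order 4: 6; order 8: 4.
Total: 14.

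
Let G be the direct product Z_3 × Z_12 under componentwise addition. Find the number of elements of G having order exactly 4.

An element (a,b) has order lcm(ord(a), ord(b)); count pairs with lcm equal to 4.
Enumerating gives 2 such elements.

2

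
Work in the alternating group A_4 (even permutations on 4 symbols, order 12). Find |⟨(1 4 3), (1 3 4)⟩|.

|⟨(1 4 3)⟩| = 3 and |⟨(1 3 4)⟩| = 3, so |H| is a multiple of lcm(3, 3) = 3 and divides |G| = 12.
Closing under the operation: H = {e, (1 3 4), (1 4 3)}, so |H| = 3.

3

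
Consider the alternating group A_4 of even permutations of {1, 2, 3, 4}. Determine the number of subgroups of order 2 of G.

3

|G| = 12 and 2 | 12, so subgroups of order 2 are possible by Lagrange.
The subgroups of order 2 are: {e, (1 2)(3 4)}; {e, (1 3)(2 4)}; {e, (1 4)(2 3)}.
So G has 3 subgroups of order 2.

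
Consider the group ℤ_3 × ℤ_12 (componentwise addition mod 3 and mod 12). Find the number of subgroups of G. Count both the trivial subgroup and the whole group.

18

|G| = 36, so by Lagrange every subgroup order divides 36. Divisors: 1, 2, 3, 4, 6, 9, 12, 18, 36.
Subgroups by order — order 1: 1; order 2: 1; order 3: 4; order 4: 1; order 6: 4; order 9: 1; order 12: 4; order 18: 1; order 36: 1.
Total: 1 + 1 + 4 + 1 + 4 + 1 + 4 + 1 + 1 = 18.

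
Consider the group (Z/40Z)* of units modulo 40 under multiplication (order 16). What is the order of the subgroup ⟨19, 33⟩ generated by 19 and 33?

|⟨19⟩| = 2 and |⟨33⟩| = 4, so |H| is a multiple of lcm(2, 4) = 4 and divides |G| = 16.
Closing under the operation: H = {1, 3, 9, 11, 17, 19, 27, 33}, so |H| = 8.

8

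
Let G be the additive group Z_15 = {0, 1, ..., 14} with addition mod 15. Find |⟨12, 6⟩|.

|⟨12⟩| = 5 and |⟨6⟩| = 5, so |H| is a multiple of lcm(5, 5) = 5 and divides |G| = 15.
Closing under the operation: H = {0, 3, 6, 9, 12}, so |H| = 5.

5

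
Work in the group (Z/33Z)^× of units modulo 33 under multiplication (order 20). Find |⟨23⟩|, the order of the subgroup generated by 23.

2

Compute successive powers of 23 mod 33: 23, 1; 23^2 ≡ 1 (mod 33).
So |⟨23⟩| = 2.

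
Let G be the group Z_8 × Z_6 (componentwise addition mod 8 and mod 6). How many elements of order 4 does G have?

4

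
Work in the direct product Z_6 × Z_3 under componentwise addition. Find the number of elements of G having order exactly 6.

8

An element (a,b) has order lcm(ord(a), ord(b)); count pairs with lcm equal to 6.
Enumerating gives 8 such elements.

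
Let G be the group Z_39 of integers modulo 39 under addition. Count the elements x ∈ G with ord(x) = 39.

24

In a cyclic group of order 39, the number of elements of order d (for d | 39) is φ(d).
φ(39) = 24.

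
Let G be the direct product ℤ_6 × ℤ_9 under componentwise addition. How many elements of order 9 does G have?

An element (a,b) has order lcm(ord(a), ord(b)); count pairs with lcm equal to 9.
Enumerating gives 18 such elements.

18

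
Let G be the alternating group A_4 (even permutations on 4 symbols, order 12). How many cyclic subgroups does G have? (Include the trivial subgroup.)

8

A cyclic subgroup of order d is generated by each of its φ(d) elements of order d, so the cyclic subgroups of order d number (#elements of order d)/φ(d).
Cyclic subgroups by order — order 1: 1; order 2: 3; order 3: 4.
Total: 8.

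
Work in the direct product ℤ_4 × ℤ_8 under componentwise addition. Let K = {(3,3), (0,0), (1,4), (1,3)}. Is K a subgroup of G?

(3,3) ∈ K but its inverse (1,5) ∉ K, so K is not a subgroup.

No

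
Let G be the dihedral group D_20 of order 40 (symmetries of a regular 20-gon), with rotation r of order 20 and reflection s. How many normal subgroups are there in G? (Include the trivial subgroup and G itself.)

G has 48 subgroups. Checking conjugation-invariance by order — order 1: 1/1 normal; order 2: 1/21 normal; order 4: 1/11 normal; order 5: 1/1 normal; order 8: 0/5 normal; order 10: 1/5 normal; order 20: 3/3 normal; order 40: 1/1 normal.
Total normal subgroups: 9.

9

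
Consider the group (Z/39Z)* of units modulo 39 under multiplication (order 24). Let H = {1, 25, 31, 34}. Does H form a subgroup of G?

Yes

|H| = 4 divides |G| = 24, consistent with Lagrange.
H contains the identity, every element's inverse is in H, and H is closed under ·: it is a subgroup.
In fact H = ⟨34⟩.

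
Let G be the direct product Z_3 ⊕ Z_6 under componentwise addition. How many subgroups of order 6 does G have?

4

|G| = 18 and 6 | 18, so subgroups of order 6 are possible by Lagrange.
The subgroups of order 6 are: {(0,0), (0,1), (0,2), (0,3), (0,4), (0,5)}; {(0,0), (0,3), (1,0), (1,3), (2,0), (2,3)}; {(0,0), (0,3), (1,1), (1,4), (2,2), (2,5)}; {(0,0), (0,3), (1,2), (1,5), (2,1), (2,4)}.
So G has 4 subgroups of order 6.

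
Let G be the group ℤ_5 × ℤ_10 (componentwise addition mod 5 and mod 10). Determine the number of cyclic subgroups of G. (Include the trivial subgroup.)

14

Each element a generates a cyclic subgroup ⟨a⟩; distinct elements may generate the same one (a cyclic group of order d has φ(d) generators).
Cyclic subgroups by order — order 1: 1; order 2: 1; order 5: 6; order 10: 6.
Total: 14.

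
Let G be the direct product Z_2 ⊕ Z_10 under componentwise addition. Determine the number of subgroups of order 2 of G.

|G| = 20 and 2 | 20, so subgroups of order 2 are possible by Lagrange.
The subgroups of order 2 are: {(0,0), (0,5)}; {(0,0), (1,0)}; {(0,0), (1,5)}.
So G has 3 subgroups of order 2.

3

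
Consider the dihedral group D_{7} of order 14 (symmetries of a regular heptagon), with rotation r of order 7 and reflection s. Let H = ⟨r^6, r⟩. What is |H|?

7

|⟨r^6⟩| = 7 and |⟨r⟩| = 7, so |H| is a multiple of lcm(7, 7) = 7 and divides |G| = 14.
Closing under the operation: H = {e, r, r^2, r^3, r^4, r^5, r^6}, so |H| = 7.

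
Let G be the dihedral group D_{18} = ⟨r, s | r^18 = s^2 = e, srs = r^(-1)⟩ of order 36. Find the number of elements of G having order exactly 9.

The elements of order 9 are: r^2, r^4, r^8, r^10, r^14, r^16.
That's 6.

6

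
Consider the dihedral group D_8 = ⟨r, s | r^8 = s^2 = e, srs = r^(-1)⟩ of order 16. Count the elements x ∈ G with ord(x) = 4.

2

The elements of order 4 are: r^2, r^6.
That's 2.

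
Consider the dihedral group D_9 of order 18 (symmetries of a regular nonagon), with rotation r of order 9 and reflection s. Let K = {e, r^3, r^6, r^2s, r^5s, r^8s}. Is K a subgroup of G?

Yes

|K| = 6 divides |G| = 18, consistent with Lagrange.
K contains the identity, every element's inverse is in K, and K is closed under ·: it is a subgroup.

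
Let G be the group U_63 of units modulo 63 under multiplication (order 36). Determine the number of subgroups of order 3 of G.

4

|G| = 36 and 3 | 36, so subgroups of order 3 are possible by Lagrange.
The subgroups of order 3 are: {1, 4, 16}; {1, 22, 43}; {1, 25, 58}; {1, 37, 46}.
So G has 4 subgroups of order 3.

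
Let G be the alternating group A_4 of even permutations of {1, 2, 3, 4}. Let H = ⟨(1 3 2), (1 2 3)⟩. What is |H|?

|⟨(1 3 2)⟩| = 3 and |⟨(1 2 3)⟩| = 3, so |H| is a multiple of lcm(3, 3) = 3 and divides |G| = 12.
Closing under the operation: H = {e, (1 2 3), (1 3 2)}, so |H| = 3.

3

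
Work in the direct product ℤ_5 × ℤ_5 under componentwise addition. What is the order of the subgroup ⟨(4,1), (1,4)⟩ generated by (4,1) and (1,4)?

5

|⟨(4,1)⟩| = 5 and |⟨(1,4)⟩| = 5, so |H| is a multiple of lcm(5, 5) = 5 and divides |G| = 25.
Closing under the operation: H = {(0,0), (1,4), (2,3), (3,2), (4,1)}, so |H| = 5.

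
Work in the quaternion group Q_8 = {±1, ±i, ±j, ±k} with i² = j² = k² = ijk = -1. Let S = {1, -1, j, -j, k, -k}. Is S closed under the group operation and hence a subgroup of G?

No

|S| = 6 does not divide |G| = 8, so by Lagrange S is not a subgroup.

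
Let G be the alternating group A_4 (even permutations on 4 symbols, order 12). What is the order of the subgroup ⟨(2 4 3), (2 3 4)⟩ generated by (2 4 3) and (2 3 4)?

|⟨(2 4 3)⟩| = 3 and |⟨(2 3 4)⟩| = 3, so |H| is a multiple of lcm(3, 3) = 3 and divides |G| = 12.
Closing under the operation: H = {e, (2 3 4), (2 4 3)}, so |H| = 3.

3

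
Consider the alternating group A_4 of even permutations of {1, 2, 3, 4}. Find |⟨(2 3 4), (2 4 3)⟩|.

3

|⟨(2 3 4)⟩| = 3 and |⟨(2 4 3)⟩| = 3, so |H| is a multiple of lcm(3, 3) = 3 and divides |G| = 12.
Closing under the operation: H = {e, (2 3 4), (2 4 3)}, so |H| = 3.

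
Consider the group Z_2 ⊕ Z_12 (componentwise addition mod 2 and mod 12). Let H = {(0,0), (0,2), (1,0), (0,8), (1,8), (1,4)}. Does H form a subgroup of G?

(0,2) ∈ H but its inverse (0,10) ∉ H, so H is not a subgroup.

No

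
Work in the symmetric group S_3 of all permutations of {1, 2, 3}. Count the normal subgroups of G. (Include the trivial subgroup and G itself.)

3

G has 6 subgroups. Checking conjugation-invariance by order — order 1: 1/1 normal; order 2: 0/3 normal; order 3: 1/1 normal; order 6: 1/1 normal.
Total normal subgroups: 3.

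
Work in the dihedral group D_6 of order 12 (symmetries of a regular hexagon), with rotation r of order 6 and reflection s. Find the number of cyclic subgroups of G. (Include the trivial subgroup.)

10

A cyclic subgroup of order d is generated by each of its φ(d) elements of order d, so the cyclic subgroups of order d number (#elements of order d)/φ(d).
Cyclic subgroups by order — order 1: 1; order 2: 7; order 3: 1; order 6: 1.
Total: 10.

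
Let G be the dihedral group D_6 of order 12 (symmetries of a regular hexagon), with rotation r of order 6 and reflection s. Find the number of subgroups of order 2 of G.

|G| = 12 and 2 | 12, so subgroups of order 2 are possible by Lagrange.
The subgroups of order 2 are: {e, r^2s}; {e, r^3}; {e, r^3s}; {e, r^4s}; … (7 in all).
So G has 7 subgroups of order 2.

7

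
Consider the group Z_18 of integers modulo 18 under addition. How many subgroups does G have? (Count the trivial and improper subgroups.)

6

A cyclic group of order 18 has exactly one subgroup for each divisor of 18.
Divisors of 18: 1, 2, 3, 6, 9, 18.
So Z_18 has 6 subgroups.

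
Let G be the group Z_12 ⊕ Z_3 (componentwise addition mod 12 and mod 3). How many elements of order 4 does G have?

2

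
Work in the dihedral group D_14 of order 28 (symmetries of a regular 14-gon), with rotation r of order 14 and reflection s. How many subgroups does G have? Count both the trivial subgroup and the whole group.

|G| = 28, so by Lagrange every subgroup order divides 28. Divisors: 1, 2, 4, 7, 14, 28.
Subgroups by order — order 1: 1; order 2: 15; order 4: 7; order 7: 1; order 14: 3; order 28: 1.
Total: 1 + 15 + 7 + 1 + 3 + 1 = 28.

28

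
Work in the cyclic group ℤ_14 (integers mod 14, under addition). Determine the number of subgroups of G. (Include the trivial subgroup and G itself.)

4

A cyclic group of order 14 has exactly one subgroup for each divisor of 14.
Divisors of 14: 1, 2, 7, 14.
So ℤ_14 has 4 subgroups.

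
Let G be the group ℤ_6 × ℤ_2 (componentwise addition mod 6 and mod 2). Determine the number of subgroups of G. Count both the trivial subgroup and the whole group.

|G| = 12, so by Lagrange every subgroup order divides 12. Divisors: 1, 2, 3, 4, 6, 12.
Subgroups by order — order 1: 1; order 2: 3; order 3: 1; order 4: 1; order 6: 3; order 12: 1.
Total: 1 + 3 + 1 + 1 + 3 + 1 = 10.

10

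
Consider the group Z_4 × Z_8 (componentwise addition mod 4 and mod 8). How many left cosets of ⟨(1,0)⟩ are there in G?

|⟨(1,0)⟩| = 4 and |G| = 32.
By Lagrange, [G : H] = |G|/|H| = 32/4 = 8.

8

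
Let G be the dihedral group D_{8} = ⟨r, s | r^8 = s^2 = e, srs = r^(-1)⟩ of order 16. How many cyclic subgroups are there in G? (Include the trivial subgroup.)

12

Each element a generates a cyclic subgroup ⟨a⟩; distinct elements may generate the same one (a cyclic group of order d has φ(d) generators).
Cyclic subgroups by order — order 1: 1; order 2: 9; order 4: 1; order 8: 1.
Total: 12.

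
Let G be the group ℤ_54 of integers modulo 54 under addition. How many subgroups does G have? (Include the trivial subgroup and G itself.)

8

A cyclic group of order 54 has exactly one subgroup for each divisor of 54.
Divisors of 54: 1, 2, 3, 6, 9, 18, 27, 54.
So ℤ_54 has 8 subgroups.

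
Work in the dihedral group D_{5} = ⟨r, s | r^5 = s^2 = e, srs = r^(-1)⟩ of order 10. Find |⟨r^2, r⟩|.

|⟨r^2⟩| = 5 and |⟨r⟩| = 5, so |H| is a multiple of lcm(5, 5) = 5 and divides |G| = 10.
Closing under the operation: H = {e, r, r^2, r^3, r^4}, so |H| = 5.

5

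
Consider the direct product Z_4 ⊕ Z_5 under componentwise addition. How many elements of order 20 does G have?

An element (a,b) has order lcm(ord(a), ord(b)); count pairs with lcm equal to 20.
Enumerating gives 8 such elements.

8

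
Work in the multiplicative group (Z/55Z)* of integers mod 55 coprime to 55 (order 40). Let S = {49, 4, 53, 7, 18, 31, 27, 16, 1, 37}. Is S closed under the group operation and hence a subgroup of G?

No

4 ∈ S but its inverse 14 ∉ S, so S is not a subgroup.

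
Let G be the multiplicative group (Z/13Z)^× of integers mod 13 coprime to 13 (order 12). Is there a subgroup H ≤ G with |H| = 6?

Yes

6 | 12. A subgroup of order 6 is {1, 3, 4, 9, 10, 12}.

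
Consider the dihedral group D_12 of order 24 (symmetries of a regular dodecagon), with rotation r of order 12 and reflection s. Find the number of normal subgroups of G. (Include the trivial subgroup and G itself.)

G has 34 subgroups. Checking conjugation-invariance by order — order 1: 1/1 normal; order 2: 1/13 normal; order 3: 1/1 normal; order 4: 1/7 normal; order 6: 1/5 normal; order 8: 0/3 normal; order 12: 3/3 normal; order 24: 1/1 normal.
Total normal subgroups: 9.

9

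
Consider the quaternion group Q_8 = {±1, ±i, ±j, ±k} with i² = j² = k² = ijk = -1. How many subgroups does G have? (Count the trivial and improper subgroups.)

|G| = 8, so by Lagrange every subgroup order divides 8. Divisors: 1, 2, 4, 8.
Subgroups by order — order 1: 1; order 2: 1; order 4: 3; order 8: 1.
Total: 1 + 1 + 3 + 1 = 6.

6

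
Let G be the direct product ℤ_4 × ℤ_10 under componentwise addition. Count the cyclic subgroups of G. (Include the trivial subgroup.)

12

A cyclic subgroup of order d is generated by each of its φ(d) elements of order d, so the cyclic subgroups of order d number (#elements of order d)/φ(d).
Cyclic subgroups by order — order 1: 1; order 2: 3; order 4: 2; order 5: 1; order 10: 3; order 20: 2.
Total: 12.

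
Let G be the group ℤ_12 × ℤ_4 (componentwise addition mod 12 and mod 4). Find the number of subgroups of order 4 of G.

7

|G| = 48 and 4 | 48, so subgroups of order 4 are possible by Lagrange.
The subgroups of order 4 are: {(0,0), (0,1), (0,2), (0,3)}; {(0,0), (0,2), (6,0), (6,2)}; {(0,0), (0,2), (6,1), (6,3)}; {(0,0), (3,0), (6,0), (9,0)}; … (7 in all).
So G has 7 subgroups of order 4.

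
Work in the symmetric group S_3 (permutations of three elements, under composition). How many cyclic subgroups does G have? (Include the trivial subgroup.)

Each element a generates a cyclic subgroup ⟨a⟩; distinct elements may generate the same one (a cyclic group of order d has φ(d) generators).
Cyclic subgroups by order — order 1: 1; order 2: 3; order 3: 1.
Total: 5.

5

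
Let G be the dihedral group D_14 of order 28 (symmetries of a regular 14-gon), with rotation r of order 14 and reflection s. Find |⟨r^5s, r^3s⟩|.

14

|⟨r^5s⟩| = 2 and |⟨r^3s⟩| = 2, so |H| is a multiple of lcm(2, 2) = 2 and divides |G| = 28.
Closing under the operation: H = {e, r^2, r^4, r^6, r^8, r^10, r^12, rs, r^3s, r^5s, r^7s, r^9s, r^11s, r^13s}, so |H| = 14.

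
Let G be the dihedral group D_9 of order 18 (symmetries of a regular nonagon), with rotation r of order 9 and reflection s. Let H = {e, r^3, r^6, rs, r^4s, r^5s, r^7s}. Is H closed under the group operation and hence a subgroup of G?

|H| = 7 does not divide |G| = 18, so by Lagrange H is not a subgroup.

No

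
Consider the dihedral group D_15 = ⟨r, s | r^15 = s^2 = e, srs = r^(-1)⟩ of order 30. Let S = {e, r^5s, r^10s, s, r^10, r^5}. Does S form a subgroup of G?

Yes

|S| = 6 divides |G| = 30, consistent with Lagrange.
S contains the identity, every element's inverse is in S, and S is closed under ·: it is a subgroup.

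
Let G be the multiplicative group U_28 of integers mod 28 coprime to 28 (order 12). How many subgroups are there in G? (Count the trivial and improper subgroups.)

10

|G| = 12, so by Lagrange every subgroup order divides 12. Divisors: 1, 2, 3, 4, 6, 12.
Subgroups by order — order 1: 1; order 2: 3; order 3: 1; order 4: 1; order 6: 3; order 12: 1.
Total: 1 + 3 + 1 + 1 + 3 + 1 = 10.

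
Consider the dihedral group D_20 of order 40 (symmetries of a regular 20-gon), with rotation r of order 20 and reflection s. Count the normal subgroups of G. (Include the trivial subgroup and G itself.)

G has 48 subgroups. Checking conjugation-invariance by order — order 1: 1/1 normal; order 2: 1/21 normal; order 4: 1/11 normal; order 5: 1/1 normal; order 8: 0/5 normal; order 10: 1/5 normal; order 20: 3/3 normal; order 40: 1/1 normal.
Total normal subgroups: 9.

9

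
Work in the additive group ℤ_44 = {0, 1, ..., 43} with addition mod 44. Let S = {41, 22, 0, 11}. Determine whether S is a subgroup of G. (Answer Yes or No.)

No

41 ∈ S but its inverse 3 ∉ S, so S is not a subgroup.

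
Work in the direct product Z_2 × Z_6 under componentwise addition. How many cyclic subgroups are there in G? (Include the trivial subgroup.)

8

Each element a generates a cyclic subgroup ⟨a⟩; distinct elements may generate the same one (a cyclic group of order d has φ(d) generators).
Cyclic subgroups by order — order 1: 1; order 2: 3; order 3: 1; order 6: 3.
Total: 8.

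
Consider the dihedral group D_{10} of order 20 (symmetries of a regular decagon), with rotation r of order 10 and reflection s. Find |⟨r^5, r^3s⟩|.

4

|⟨r^5⟩| = 2 and |⟨r^3s⟩| = 2, so |H| is a multiple of lcm(2, 2) = 2 and divides |G| = 20.
Closing under the operation: H = {e, r^5, r^3s, r^8s}, so |H| = 4.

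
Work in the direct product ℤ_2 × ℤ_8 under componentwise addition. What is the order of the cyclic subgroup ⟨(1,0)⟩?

The order of (1,0) in Z_2 × Z_8 is lcm(ord(1) in Z_2, ord(0) in Z_8).
ord(1) = 2 and ord(0) = 1, so |⟨(1,0)⟩| = lcm(2, 1) = 2.

2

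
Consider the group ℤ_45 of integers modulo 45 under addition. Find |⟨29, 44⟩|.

45

|⟨29⟩| = 45 and |⟨44⟩| = 45, so |H| is a multiple of lcm(45, 45) = 45 and divides |G| = 45.
Closing {29, 44} under the group operation gives all of G, so |H| = 45.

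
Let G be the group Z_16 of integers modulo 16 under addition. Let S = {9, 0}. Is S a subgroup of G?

9 ∈ S but its inverse 7 ∉ S, so S is not a subgroup.

No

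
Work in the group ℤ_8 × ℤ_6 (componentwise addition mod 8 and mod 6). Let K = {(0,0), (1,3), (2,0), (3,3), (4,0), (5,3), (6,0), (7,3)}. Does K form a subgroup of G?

|K| = 8 divides |G| = 48, consistent with Lagrange.
K contains the identity, every element's inverse is in K, and K is closed under +: it is a subgroup.
In fact K = ⟨(7,3)⟩.

Yes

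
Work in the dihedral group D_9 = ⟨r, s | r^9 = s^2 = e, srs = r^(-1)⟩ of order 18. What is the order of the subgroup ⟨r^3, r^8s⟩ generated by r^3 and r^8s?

|⟨r^3⟩| = 3 and |⟨r^8s⟩| = 2, so |H| is a multiple of lcm(3, 2) = 6 and divides |G| = 18.
Closing under the operation: H = {e, r^3, r^6, r^2s, r^5s, r^8s}, so |H| = 6.

6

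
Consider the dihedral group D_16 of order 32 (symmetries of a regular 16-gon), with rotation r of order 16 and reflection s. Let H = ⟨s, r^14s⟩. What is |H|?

16

|⟨s⟩| = 2 and |⟨r^14s⟩| = 2, so |H| is a multiple of lcm(2, 2) = 2 and divides |G| = 32.
Closing under the operation: H = {e, r^2, r^4, r^6, r^8, r^10, r^12, r^14, s, r^2s, r^4s, r^6s, r^8s, r^10s, r^12s, r^14s}, so |H| = 16.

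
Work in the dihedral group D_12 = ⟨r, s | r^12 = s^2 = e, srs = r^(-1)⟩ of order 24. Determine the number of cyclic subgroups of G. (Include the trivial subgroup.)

18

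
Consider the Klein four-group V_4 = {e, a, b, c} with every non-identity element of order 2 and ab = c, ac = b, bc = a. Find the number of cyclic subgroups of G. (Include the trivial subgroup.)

4

A cyclic subgroup of order d is generated by each of its φ(d) elements of order d, so the cyclic subgroups of order d number (#elements of order d)/φ(d).
Cyclic subgroups by order — order 1: 1; order 2: 3.
Total: 4.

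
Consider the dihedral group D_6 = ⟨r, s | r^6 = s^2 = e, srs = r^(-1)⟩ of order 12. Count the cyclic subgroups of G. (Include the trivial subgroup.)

Group the elements of G by the cyclic subgroup they generate; each cyclic subgroup of order d accounts for φ(d) elements.
Cyclic subgroups by order — order 1: 1; order 2: 7; order 3: 1; order 6: 1.
Total: 10.

10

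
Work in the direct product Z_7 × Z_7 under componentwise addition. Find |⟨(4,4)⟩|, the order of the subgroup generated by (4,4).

The order of (4,4) in Z_7 × Z_7 is lcm(ord(4) in Z_7, ord(4) in Z_7).
ord(4) = 7 and ord(4) = 7, so |⟨(4,4)⟩| = lcm(7, 7) = 7.

7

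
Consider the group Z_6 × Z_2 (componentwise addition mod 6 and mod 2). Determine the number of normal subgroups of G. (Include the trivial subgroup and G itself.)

G is abelian, so every subgroup is normal.
G has 10 subgroups in total, hence 10 normal subgroups.

10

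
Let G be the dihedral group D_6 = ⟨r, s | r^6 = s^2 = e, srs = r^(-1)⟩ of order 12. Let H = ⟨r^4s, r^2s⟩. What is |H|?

6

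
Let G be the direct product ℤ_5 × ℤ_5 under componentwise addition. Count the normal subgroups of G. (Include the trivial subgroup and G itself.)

8

G is abelian, so every subgroup is normal.
G has 8 subgroups in total, hence 8 normal subgroups.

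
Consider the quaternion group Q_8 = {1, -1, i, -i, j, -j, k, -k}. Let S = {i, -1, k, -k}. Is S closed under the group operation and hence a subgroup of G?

No

The identity 1 ∉ S, so S is not a subgroup.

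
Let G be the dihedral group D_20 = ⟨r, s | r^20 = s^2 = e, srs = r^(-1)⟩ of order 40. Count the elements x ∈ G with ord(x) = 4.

The elements of order 4 are: r^5, r^15.
That's 2.

2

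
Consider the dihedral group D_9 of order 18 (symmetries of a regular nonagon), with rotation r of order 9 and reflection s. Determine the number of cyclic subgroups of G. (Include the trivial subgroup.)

A cyclic subgroup of order d is generated by each of its φ(d) elements of order d, so the cyclic subgroups of order d number (#elements of order d)/φ(d).
Cyclic subgroups by order — order 1: 1; order 2: 9; order 3: 1; order 9: 1.
Total: 12.

12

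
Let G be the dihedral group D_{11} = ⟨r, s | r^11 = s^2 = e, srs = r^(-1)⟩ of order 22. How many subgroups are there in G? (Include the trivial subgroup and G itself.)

14

|G| = 22, so by Lagrange every subgroup order divides 22. Divisors: 1, 2, 11, 22.
Subgroups by order — order 1: 1; order 2: 11; order 11: 1; order 22: 1.
Total: 1 + 11 + 1 + 1 = 14.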